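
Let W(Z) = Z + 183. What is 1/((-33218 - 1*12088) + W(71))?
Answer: -1/45052 ≈ -2.2197e-5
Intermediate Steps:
W(Z) = 183 + Z
1/((-33218 - 1*12088) + W(71)) = 1/((-33218 - 1*12088) + (183 + 71)) = 1/((-33218 - 12088) + 254) = 1/(-45306 + 254) = 1/(-45052) = -1/45052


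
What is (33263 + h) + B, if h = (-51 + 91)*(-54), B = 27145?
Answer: 58248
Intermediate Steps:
h = -2160 (h = 40*(-54) = -2160)
(33263 + h) + B = (33263 - 2160) + 27145 = 31103 + 27145 = 58248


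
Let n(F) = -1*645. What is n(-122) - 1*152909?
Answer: -153554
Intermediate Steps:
n(F) = -645
n(-122) - 1*152909 = -645 - 1*152909 = -645 - 152909 = -153554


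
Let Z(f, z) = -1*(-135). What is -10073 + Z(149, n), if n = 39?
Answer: -9938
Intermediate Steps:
Z(f, z) = 135
-10073 + Z(149, n) = -10073 + 135 = -9938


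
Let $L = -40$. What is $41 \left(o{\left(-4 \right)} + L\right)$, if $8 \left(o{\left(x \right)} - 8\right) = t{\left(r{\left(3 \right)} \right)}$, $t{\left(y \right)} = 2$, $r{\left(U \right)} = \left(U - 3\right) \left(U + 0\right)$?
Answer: $- \frac{5207}{4} \approx -1301.8$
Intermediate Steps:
$r{\left(U \right)} = U \left(-3 + U\right)$ ($r{\left(U \right)} = \left(-3 + U\right) U = U \left(-3 + U\right)$)
$o{\left(x \right)} = \frac{33}{4}$ ($o{\left(x \right)} = 8 + \frac{1}{8} \cdot 2 = 8 + \frac{1}{4} = \frac{33}{4}$)
$41 \left(o{\left(-4 \right)} + L\right) = 41 \left(\frac{33}{4} - 40\right) = 41 \left(- \frac{127}{4}\right) = - \frac{5207}{4}$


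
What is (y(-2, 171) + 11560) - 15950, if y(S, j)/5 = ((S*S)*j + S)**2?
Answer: 2321230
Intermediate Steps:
y(S, j) = 5*(S + j*S**2)**2 (y(S, j) = 5*((S*S)*j + S)**2 = 5*(S**2*j + S)**2 = 5*(j*S**2 + S)**2 = 5*(S + j*S**2)**2)
(y(-2, 171) + 11560) - 15950 = (5*(-2)**2*(1 - 2*171)**2 + 11560) - 15950 = (5*4*(1 - 342)**2 + 11560) - 15950 = (5*4*(-341)**2 + 11560) - 15950 = (5*4*116281 + 11560) - 15950 = (2325620 + 11560) - 15950 = 2337180 - 15950 = 2321230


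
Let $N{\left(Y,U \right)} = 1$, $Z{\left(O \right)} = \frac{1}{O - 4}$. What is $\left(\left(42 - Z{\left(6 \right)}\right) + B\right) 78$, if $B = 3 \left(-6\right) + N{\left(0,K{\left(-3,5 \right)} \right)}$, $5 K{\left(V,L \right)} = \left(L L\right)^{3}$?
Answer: $1911$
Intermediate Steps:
$Z{\left(O \right)} = \frac{1}{-4 + O}$
$K{\left(V,L \right)} = \frac{L^{6}}{5}$ ($K{\left(V,L \right)} = \frac{\left(L L\right)^{3}}{5} = \frac{\left(L^{2}\right)^{3}}{5} = \frac{L^{6}}{5}$)
$B = -17$ ($B = 3 \left(-6\right) + 1 = -18 + 1 = -17$)
$\left(\left(42 - Z{\left(6 \right)}\right) + B\right) 78 = \left(\left(42 - \frac{1}{-4 + 6}\right) - 17\right) 78 = \left(\left(42 - \frac{1}{2}\right) - 17\right) 78 = \left(\frac{83}{2} - 17\right) 78 = \frac{49}{2} \cdot 78 = 1911$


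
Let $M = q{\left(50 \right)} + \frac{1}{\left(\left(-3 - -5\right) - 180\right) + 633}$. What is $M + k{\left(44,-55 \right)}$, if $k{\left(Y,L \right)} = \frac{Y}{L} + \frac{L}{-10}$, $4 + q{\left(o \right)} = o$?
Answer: $\frac{46139}{910} \approx 50.702$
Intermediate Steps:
$q{\left(o \right)} = -4 + o$
$k{\left(Y,L \right)} = - \frac{L}{10} + \frac{Y}{L}$ ($k{\left(Y,L \right)} = \frac{Y}{L} + L \left(- \frac{1}{10}\right) = \frac{Y}{L} - \frac{L}{10} = - \frac{L}{10} + \frac{Y}{L}$)
$M = \frac{20931}{455}$ ($M = \left(-4 + 50\right) + \frac{1}{\left(\left(-3 - -5\right) - 180\right) + 633} = 46 + \frac{1}{\left(\left(-3 + 5\right) - 180\right) + 633} = 46 + \frac{1}{\left(2 - 180\right) + 633} = 46 + \frac{1}{-178 + 633} = 46 + \frac{1}{455} = \frac{20931}{455} \approx 46.002$)
$M + k{\left(44,-55 \right)} = \frac{20931}{455} + \left(\left(- \frac{1}{10}\right) \left(-55\right) + \frac{44}{-55}\right) = \frac{20931}{455} + \left(\frac{11}{2} + 44 \left(- \frac{1}{55}\right)\right) = \frac{20931}{455} + \left(\frac{11}{2} - \frac{4}{5}\right) = \frac{20931}{455} + \frac{47}{10} = \frac{46139}{910}$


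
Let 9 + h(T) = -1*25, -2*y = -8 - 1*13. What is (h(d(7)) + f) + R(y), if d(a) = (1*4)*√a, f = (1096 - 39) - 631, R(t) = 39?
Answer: 431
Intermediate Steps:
y = 21/2 (y = -(-8 - 1*13)/2 = -(-8 - 13)/2 = -½*(-21) = 21/2 ≈ 10.500)
f = 426 (f = 1057 - 631 = 426)
d(a) = 4*√a
h(T) = -34 (h(T) = -9 - 1*25 = -9 - 25 = -34)
(h(d(7)) + f) + R(y) = (-34 + 426) + 39 = 392 + 39 = 431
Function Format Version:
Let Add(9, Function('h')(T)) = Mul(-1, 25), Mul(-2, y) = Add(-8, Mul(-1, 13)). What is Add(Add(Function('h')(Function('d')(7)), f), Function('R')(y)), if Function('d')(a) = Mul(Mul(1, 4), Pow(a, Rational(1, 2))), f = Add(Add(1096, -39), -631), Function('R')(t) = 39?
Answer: 431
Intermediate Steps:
y = Rational(21, 2) (y = Mul(Rational(-1, 2), Add(-8, Mul(-1, 13))) = Mul(Rational(-1, 2), Add(-8, -13)) = Mul(Rational(-1, 2), -21) = Rational(21, 2) ≈ 10.500)
f = 426 (f = Add(1057, -631) = 426)
Function('d')(a) = Mul(4, Pow(a, Rational(1, 2)))
Function('h')(T) = -34 (Function('h')(T) = Add(-9, Mul(-1, 25)) = Add(-9, -25) = -34)
Add(Add(Function('h')(Function('d')(7)), f), Function('R')(y)) = Add(Add(-34, 426), 39) = Add(392, 39) = 431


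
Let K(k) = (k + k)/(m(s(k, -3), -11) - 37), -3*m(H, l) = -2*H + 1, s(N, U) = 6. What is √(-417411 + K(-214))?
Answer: I*√10434954/5 ≈ 646.06*I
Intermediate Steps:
m(H, l) = -⅓ + 2*H/3 (m(H, l) = -(-2*H + 1)/3 = -(1 - 2*H)/3 = -⅓ + 2*H/3)
K(k) = -3*k/50 (K(k) = (k + k)/((-⅓ + (⅔)*6) - 37) = (2*k)/((-⅓ + 4) - 37) = (2*k)/(11/3 - 37) = (2*k)/(-100/3) = (2*k)*(-3/100) = -3*k/50)
√(-417411 + K(-214)) = √(-417411 - 3/50*(-214)) = √(-417411 + 321/25) = √(-10434954/25) = I*√10434954/5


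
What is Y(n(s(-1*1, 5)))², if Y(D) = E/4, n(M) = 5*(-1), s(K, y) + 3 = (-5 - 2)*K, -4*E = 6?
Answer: 9/64 ≈ 0.14063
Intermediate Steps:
E = -3/2 (E = -¼*6 = -3/2 ≈ -1.5000)
s(K, y) = -3 - 7*K (s(K, y) = -3 + (-5 - 2)*K = -3 - 7*K)
n(M) = -5
Y(D) = -3/8 (Y(D) = -3/2/4 = -3/2*¼ = -3/8)
Y(n(s(-1*1, 5)))² = (-3/8)² = 9/64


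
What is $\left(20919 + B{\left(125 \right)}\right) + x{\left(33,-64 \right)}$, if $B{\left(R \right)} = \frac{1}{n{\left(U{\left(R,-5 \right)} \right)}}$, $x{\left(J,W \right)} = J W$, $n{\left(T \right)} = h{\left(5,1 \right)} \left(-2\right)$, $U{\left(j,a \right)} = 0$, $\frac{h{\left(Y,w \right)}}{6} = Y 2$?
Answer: $\frac{2256839}{120} \approx 18807.0$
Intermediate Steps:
$h{\left(Y,w \right)} = 12 Y$ ($h{\left(Y,w \right)} = 6 Y 2 = 6 \cdot 2 Y = 12 Y$)
$n{\left(T \right)} = -120$ ($n{\left(T \right)} = 12 \cdot 5 \left(-2\right) = 60 \left(-2\right) = -120$)
$B{\left(R \right)} = - \frac{1}{120}$ ($B{\left(R \right)} = \frac{1}{-120} = - \frac{1}{120}$)
$\left(20919 + B{\left(125 \right)}\right) + x{\left(33,-64 \right)} = \left(20919 - \frac{1}{120}\right) + 33 \left(-64\right) = \frac{2510279}{120} - 2112 = \frac{2256839}{120}$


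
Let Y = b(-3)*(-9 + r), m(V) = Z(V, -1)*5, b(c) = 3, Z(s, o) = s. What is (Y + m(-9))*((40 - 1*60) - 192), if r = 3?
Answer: 13356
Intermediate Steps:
m(V) = 5*V (m(V) = V*5 = 5*V)
Y = -18 (Y = 3*(-9 + 3) = 3*(-6) = -18)
(Y + m(-9))*((40 - 1*60) - 192) = (-18 + 5*(-9))*((40 - 1*60) - 192) = (-18 - 45)*((40 - 60) - 192) = -63*(-20 - 192) = -63*(-212) = 13356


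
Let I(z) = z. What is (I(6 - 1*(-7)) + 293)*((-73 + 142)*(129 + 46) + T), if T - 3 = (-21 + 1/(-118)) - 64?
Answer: 216521469/59 ≈ 3.6699e+6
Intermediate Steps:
T = -9677/118 (T = 3 + ((-21 + 1/(-118)) - 64) = 3 + ((-21 - 1/118) - 64) = 3 + (-2479/118 - 64) = 3 - 10031/118 = -9677/118 ≈ -82.008)
(I(6 - 1*(-7)) + 293)*((-73 + 142)*(129 + 46) + T) = ((6 - 1*(-7)) + 293)*((-73 + 142)*(129 + 46) - 9677/118) = ((6 + 7) + 293)*(69*175 - 9677/118) = (13 + 293)*(12075 - 9677/118) = 306*(1415173/118) = 216521469/59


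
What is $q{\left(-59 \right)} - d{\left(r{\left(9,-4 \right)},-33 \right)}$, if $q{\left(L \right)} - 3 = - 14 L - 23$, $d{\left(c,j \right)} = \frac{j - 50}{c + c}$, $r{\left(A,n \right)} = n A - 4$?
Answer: $\frac{64397}{80} \approx 804.96$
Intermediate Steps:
$r{\left(A,n \right)} = -4 + A n$ ($r{\left(A,n \right)} = A n - 4 = -4 + A n$)
$d{\left(c,j \right)} = \frac{-50 + j}{2 c}$
$q{\left(L \right)} = -20 - 14 L$ ($q{\left(L \right)} = 3 - \left(23 + 14 L\right) = -20 - 14 L$)
$q{\left(-59 \right)} - d{\left(r{\left(9,-4 \right)},-33 \right)} = \left(-20 - -826\right) - \frac{-50 - 33}{2 \left(-4 + 9 \left(-4\right)\right)} = \left(-20 + 826\right) - \frac{1}{2} \frac{1}{-4 - 36} \left(-83\right) = 806 - \frac{1}{2} \frac{1}{-40} \left(-83\right) = 806 - \frac{1}{2} \left(- \frac{1}{40}\right) \left(-83\right) = 806 - \frac{83}{80} = \frac{64397}{80}$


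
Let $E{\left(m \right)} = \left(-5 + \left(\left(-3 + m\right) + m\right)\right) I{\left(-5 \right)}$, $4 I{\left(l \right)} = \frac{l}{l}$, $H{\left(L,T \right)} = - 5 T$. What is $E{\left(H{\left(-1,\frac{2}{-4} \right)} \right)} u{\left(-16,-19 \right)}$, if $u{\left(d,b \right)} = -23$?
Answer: $\frac{69}{4} \approx 17.25$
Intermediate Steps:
$I{\left(l \right)} = \frac{1}{4}$ ($I{\left(l \right)} = \frac{l \frac{1}{l}}{4} = \frac{1}{4} \cdot 1 = \frac{1}{4}$)
$E{\left(m \right)} = -2 + \frac{m}{2}$ ($E{\left(m \right)} = \left(-5 + \left(\left(-3 + m\right) + m\right)\right) \frac{1}{4} = \left(-5 + \left(-3 + 2 m\right)\right) \frac{1}{4} = \left(-8 + 2 m\right) \frac{1}{4} = -2 + \frac{m}{2}$)
$E{\left(H{\left(-1,\frac{2}{-4} \right)} \right)} u{\left(-16,-19 \right)} = \left(-2 + \frac{\left(-5\right) \frac{2}{-4}}{2}\right) \left(-23\right) = \left(-2 + \frac{\left(-5\right) 2 \left(- \frac{1}{4}\right)}{2}\right) \left(-23\right) = \left(-2 + \frac{\left(-5\right) \left(- \frac{1}{2}\right)}{2}\right) \left(-23\right) = \left(-2 + \frac{1}{2} \cdot \frac{5}{2}\right) \left(-23\right) = \left(-2 + \frac{5}{4}\right) \left(-23\right) = \left(- \frac{3}{4}\right) \left(-23\right) = \frac{69}{4}$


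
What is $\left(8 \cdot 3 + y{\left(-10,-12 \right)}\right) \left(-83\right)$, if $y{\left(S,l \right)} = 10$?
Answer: $-2822$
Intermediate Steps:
$\left(8 \cdot 3 + y{\left(-10,-12 \right)}\right) \left(-83\right) = \left(8 \cdot 3 + 10\right) \left(-83\right) = \left(24 + 10\right) \left(-83\right) = 34 \left(-83\right) = -2822$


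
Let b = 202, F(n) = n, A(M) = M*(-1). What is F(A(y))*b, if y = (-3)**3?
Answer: 5454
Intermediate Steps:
y = -27
A(M) = -M
F(A(y))*b = -1*(-27)*202 = 27*202 = 5454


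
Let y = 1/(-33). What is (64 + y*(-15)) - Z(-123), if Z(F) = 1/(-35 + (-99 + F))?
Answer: 182224/2827 ≈ 64.458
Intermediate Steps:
y = -1/33 ≈ -0.030303
Z(F) = 1/(-134 + F)
(64 + y*(-15)) - Z(-123) = (64 - 1/33*(-15)) - 1/(-134 - 123) = (64 + 5/11) - 1/(-257) = 709/11 - 1*(-1/257) = 709/11 + 1/257 = 182224/2827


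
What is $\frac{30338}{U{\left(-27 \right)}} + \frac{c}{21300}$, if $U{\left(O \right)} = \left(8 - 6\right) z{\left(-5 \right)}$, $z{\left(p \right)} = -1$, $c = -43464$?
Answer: $- \frac{26928597}{1775} \approx -15171.0$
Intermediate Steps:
$U{\left(O \right)} = -2$ ($U{\left(O \right)} = \left(8 - 6\right) \left(-1\right) = 2 \left(-1\right) = -2$)
$\frac{30338}{U{\left(-27 \right)}} + \frac{c}{21300} = \frac{30338}{-2} - \frac{43464}{21300} = 30338 \left(- \frac{1}{2}\right) - \frac{3622}{1775} = -15169 - \frac{3622}{1775} = - \frac{26928597}{1775}$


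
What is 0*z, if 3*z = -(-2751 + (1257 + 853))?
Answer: 0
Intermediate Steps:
z = 641/3 (z = (-(-2751 + (1257 + 853)))/3 = (-(-2751 + 2110))/3 = (-1*(-641))/3 = (⅓)*641 = 641/3 ≈ 213.67)
0*z = 0*(641/3) = 0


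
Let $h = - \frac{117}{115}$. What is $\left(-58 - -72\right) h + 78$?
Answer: $\frac{7332}{115} \approx 63.757$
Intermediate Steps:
$h = - \frac{117}{115}$ ($h = \left(-117\right) \frac{1}{115} = - \frac{117}{115} \approx -1.0174$)
$\left(-58 - -72\right) h + 78 = \left(-58 - -72\right) \left(- \frac{117}{115}\right) + 78 = \left(-58 + 72\right) \left(- \frac{117}{115}\right) + 78 = 14 \left(- \frac{117}{115}\right) + 78 = - \frac{1638}{115} + 78 = \frac{7332}{115}$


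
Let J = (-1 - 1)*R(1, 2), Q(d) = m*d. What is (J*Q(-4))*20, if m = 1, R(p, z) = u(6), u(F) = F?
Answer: 960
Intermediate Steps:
R(p, z) = 6
Q(d) = d (Q(d) = 1*d = d)
J = -12 (J = (-1 - 1)*6 = -2*6 = -12)
(J*Q(-4))*20 = -12*(-4)*20 = 48*20 = 960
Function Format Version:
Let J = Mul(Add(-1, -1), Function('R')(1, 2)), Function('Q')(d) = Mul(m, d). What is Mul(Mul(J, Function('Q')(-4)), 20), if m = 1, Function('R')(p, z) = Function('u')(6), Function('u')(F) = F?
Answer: 960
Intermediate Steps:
Function('R')(p, z) = 6
Function('Q')(d) = d (Function('Q')(d) = Mul(1, d) = d)
J = -12 (J = Mul(Add(-1, -1), 6) = Mul(-2, 6) = -12)
Mul(Mul(J, Function('Q')(-4)), 20) = Mul(Mul(-12, -4), 20) = Mul(48, 20) = 960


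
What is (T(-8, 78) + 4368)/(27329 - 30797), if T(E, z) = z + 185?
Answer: -4631/3468 ≈ -1.3354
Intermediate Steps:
T(E, z) = 185 + z
(T(-8, 78) + 4368)/(27329 - 30797) = ((185 + 78) + 4368)/(27329 - 30797) = (263 + 4368)/(-3468) = 4631*(-1/3468) = -4631/3468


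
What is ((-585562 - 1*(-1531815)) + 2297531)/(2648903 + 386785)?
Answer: 405473/379461 ≈ 1.0686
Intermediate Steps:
((-585562 - 1*(-1531815)) + 2297531)/(2648903 + 386785) = ((-585562 + 1531815) + 2297531)/3035688 = (946253 + 2297531)*(1/3035688) = 3243784*(1/3035688) = 405473/379461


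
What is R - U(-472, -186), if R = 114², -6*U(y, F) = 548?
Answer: 39262/3 ≈ 13087.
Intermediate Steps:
U(y, F) = -274/3 (U(y, F) = -⅙*548 = -274/3)
R = 12996
R - U(-472, -186) = 12996 - 1*(-274/3) = 12996 + 274/3 = 39262/3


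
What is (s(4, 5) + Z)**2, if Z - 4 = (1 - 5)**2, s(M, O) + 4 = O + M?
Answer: 625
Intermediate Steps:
s(M, O) = -4 + M + O (s(M, O) = -4 + (O + M) = -4 + (M + O) = -4 + M + O)
Z = 20 (Z = 4 + (1 - 5)**2 = 4 + (-4)**2 = 4 + 16 = 20)
(s(4, 5) + Z)**2 = ((-4 + 4 + 5) + 20)**2 = (5 + 20)**2 = 25**2 = 625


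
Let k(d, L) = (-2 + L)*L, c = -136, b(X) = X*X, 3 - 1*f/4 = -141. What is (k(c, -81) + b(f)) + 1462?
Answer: 339961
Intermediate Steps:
f = 576 (f = 12 - 4*(-141) = 12 + 564 = 576)
b(X) = X²
k(d, L) = L*(-2 + L)
(k(c, -81) + b(f)) + 1462 = (-81*(-2 - 81) + 576²) + 1462 = (-81*(-83) + 331776) + 1462 = (6723 + 331776) + 1462 = 338499 + 1462 = 339961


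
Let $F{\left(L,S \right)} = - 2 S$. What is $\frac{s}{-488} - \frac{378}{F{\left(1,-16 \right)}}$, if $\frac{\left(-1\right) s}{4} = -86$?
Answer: $- \frac{12217}{976} \approx -12.517$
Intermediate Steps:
$s = 344$ ($s = \left(-4\right) \left(-86\right) = 344$)
$\frac{s}{-488} - \frac{378}{F{\left(1,-16 \right)}} = \frac{344}{-488} - \frac{378}{\left(-2\right) \left(-16\right)} = 344 \left(- \frac{1}{488}\right) - \frac{378}{32} = - \frac{43}{61} - \frac{189}{16} = - \frac{12217}{976}$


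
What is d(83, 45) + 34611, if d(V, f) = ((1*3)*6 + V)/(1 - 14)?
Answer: 449842/13 ≈ 34603.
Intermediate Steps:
d(V, f) = -18/13 - V/13 (d(V, f) = (3*6 + V)/(-13) = (18 + V)*(-1/13) = -18/13 - V/13)
d(83, 45) + 34611 = (-18/13 - 1/13*83) + 34611 = (-18/13 - 83/13) + 34611 = -101/13 + 34611 = 449842/13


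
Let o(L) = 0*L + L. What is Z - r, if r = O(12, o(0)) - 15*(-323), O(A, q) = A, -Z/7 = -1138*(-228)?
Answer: -1821105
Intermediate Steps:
Z = -1816248 (Z = -(-7966)*(-228) = -7*259464 = -1816248)
o(L) = L (o(L) = 0 + L = L)
r = 4857 (r = 12 - 15*(-323) = 12 + 4845 = 4857)
Z - r = -1816248 - 1*4857 = -1816248 - 4857 = -1821105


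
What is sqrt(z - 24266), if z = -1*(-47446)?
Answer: 2*sqrt(5795) ≈ 152.25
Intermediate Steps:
z = 47446
sqrt(z - 24266) = sqrt(47446 - 24266) = sqrt(23180) = 2*sqrt(5795)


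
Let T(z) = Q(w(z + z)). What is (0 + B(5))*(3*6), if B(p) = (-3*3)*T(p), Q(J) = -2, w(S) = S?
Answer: 324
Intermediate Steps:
T(z) = -2
B(p) = 18 (B(p) = -3*3*(-2) = -9*(-2) = 18)
(0 + B(5))*(3*6) = (0 + 18)*(3*6) = 18*18 = 324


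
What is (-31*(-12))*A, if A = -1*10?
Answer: -3720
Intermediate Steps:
A = -10
(-31*(-12))*A = -31*(-12)*(-10) = 372*(-10) = -3720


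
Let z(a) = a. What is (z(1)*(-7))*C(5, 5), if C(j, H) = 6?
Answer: -42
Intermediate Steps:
(z(1)*(-7))*C(5, 5) = (1*(-7))*6 = -7*6 = -42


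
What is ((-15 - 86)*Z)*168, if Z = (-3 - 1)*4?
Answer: 271488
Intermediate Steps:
Z = -16 (Z = -4*4 = -16)
((-15 - 86)*Z)*168 = ((-15 - 86)*(-16))*168 = -101*(-16)*168 = 1616*168 = 271488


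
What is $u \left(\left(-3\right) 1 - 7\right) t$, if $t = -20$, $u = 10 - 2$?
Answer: $1600$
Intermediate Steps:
$u = 8$ ($u = 10 - 2 = 8$)
$u \left(\left(-3\right) 1 - 7\right) t = 8 \left(\left(-3\right) 1 - 7\right) \left(-20\right) = 8 \left(-3 - 7\right) \left(-20\right) = 8 \left(-10\right) \left(-20\right) = \left(-80\right) \left(-20\right) = 1600$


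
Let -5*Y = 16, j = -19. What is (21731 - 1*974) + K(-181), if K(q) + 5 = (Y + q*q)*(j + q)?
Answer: -6530808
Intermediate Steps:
Y = -16/5 (Y = -1/5*16 = -16/5 ≈ -3.2000)
K(q) = -5 + (-19 + q)*(-16/5 + q**2) (K(q) = -5 + (-16/5 + q*q)*(-19 + q) = -5 + (-16/5 + q**2)*(-19 + q) = -5 + (-19 + q)*(-16/5 + q**2))
(21731 - 1*974) + K(-181) = (21731 - 1*974) + (279/5 + (-181)**3 - 19*(-181)**2 - 16/5*(-181)) = (21731 - 974) + (279/5 - 5929741 - 19*32761 + 2896/5) = 20757 + (279/5 - 5929741 - 622459 + 2896/5) = 20757 - 6551565 = -6530808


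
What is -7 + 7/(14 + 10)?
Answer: -161/24 ≈ -6.7083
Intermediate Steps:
-7 + 7/(14 + 10) = -7 + 7/24 = -161/24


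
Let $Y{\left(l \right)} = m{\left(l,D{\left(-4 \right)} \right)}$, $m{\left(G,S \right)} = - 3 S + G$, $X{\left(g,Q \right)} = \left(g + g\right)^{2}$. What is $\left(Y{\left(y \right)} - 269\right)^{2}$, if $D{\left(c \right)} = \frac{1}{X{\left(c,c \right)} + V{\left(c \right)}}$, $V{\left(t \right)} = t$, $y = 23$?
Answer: $\frac{24216241}{400} \approx 60541.0$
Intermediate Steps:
$X{\left(g,Q \right)} = 4 g^{2}$ ($X{\left(g,Q \right)} = \left(2 g\right)^{2} = 4 g^{2}$)
$D{\left(c \right)} = \frac{1}{c + 4 c^{2}}$ ($D{\left(c \right)} = \frac{1}{4 c^{2} + c} = \frac{1}{c + 4 c^{2}}$)
$m{\left(G,S \right)} = G - 3 S$
$Y{\left(l \right)} = - \frac{1}{20} + l$ ($Y{\left(l \right)} = l - 3 \frac{1}{\left(-4\right) \left(1 + 4 \left(-4\right)\right)} = l - 3 \left(- \frac{1}{4 \left(1 - 16\right)}\right) = l - 3 \left(- \frac{1}{4 \left(-15\right)}\right) = l - 3 \left(\left(- \frac{1}{4}\right) \left(- \frac{1}{15}\right)\right) = l - \frac{1}{20} = - \frac{1}{20} + l$)
$\left(Y{\left(y \right)} - 269\right)^{2} = \left(\left(- \frac{1}{20} + 23\right) - 269\right)^{2} = \left(\frac{459}{20} - 269\right)^{2} = \left(- \frac{4921}{20}\right)^{2} = \frac{24216241}{400}$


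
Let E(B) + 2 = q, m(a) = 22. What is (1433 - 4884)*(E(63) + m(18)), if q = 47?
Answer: -231217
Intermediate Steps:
E(B) = 45 (E(B) = -2 + 47 = 45)
(1433 - 4884)*(E(63) + m(18)) = (1433 - 4884)*(45 + 22) = -3451*67 = -231217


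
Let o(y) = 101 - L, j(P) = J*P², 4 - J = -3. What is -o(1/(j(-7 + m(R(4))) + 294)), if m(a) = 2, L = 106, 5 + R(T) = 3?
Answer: 5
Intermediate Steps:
J = 7 (J = 4 - 1*(-3) = 4 + 3 = 7)
R(T) = -2 (R(T) = -5 + 3 = -2)
j(P) = 7*P²
o(y) = -5 (o(y) = 101 - 1*106 = 101 - 106 = -5)
-o(1/(j(-7 + m(R(4))) + 294)) = -1*(-5) = 5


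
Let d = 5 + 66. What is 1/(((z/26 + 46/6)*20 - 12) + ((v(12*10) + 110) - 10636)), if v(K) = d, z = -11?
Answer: -39/402563 ≈ -9.6879e-5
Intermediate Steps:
d = 71
v(K) = 71
1/(((z/26 + 46/6)*20 - 12) + ((v(12*10) + 110) - 10636)) = 1/(((-11/26 + 46/6)*20 - 12) + ((71 + 110) - 10636)) = 1/(((-11*1/26 + 46*(⅙))*20 - 12) + (181 - 10636)) = 1/(((-11/26 + 23/3)*20 - 12) - 10455) = 1/(((565/78)*20 - 12) - 10455) = 1/((5650/39 - 12) - 10455) = 1/(5182/39 - 10455) = 1/(-402563/39) = -39/402563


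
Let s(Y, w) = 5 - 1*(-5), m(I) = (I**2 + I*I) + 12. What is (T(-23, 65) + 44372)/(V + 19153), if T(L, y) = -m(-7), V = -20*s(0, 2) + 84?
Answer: 44262/19037 ≈ 2.3251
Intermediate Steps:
m(I) = 12 + 2*I**2 (m(I) = (I**2 + I**2) + 12 = 2*I**2 + 12 = 12 + 2*I**2)
s(Y, w) = 10 (s(Y, w) = 5 + 5 = 10)
V = -116 (V = -20*10 + 84 = -200 + 84 = -116)
T(L, y) = -110 (T(L, y) = -(12 + 2*(-7)**2) = -(12 + 2*49) = -(12 + 98) = -1*110 = -110)
(T(-23, 65) + 44372)/(V + 19153) = (-110 + 44372)/(-116 + 19153) = 44262/19037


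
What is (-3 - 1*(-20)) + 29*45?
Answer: 1322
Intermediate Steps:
(-3 - 1*(-20)) + 29*45 = (-3 + 20) + 1305 = 17 + 1305 = 1322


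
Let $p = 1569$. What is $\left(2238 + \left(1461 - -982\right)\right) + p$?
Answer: $6250$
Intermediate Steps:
$\left(2238 + \left(1461 - -982\right)\right) + p = \left(2238 + \left(1461 - -982\right)\right) + 1569 = \left(2238 + \left(1461 + 982\right)\right) + 1569 = \left(2238 + 2443\right) + 1569 = 4681 + 1569 = 6250$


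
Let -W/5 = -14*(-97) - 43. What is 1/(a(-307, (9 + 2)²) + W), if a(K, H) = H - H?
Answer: -1/6575 ≈ -0.00015209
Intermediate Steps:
a(K, H) = 0
W = -6575 (W = -5*(-14*(-97) - 43) = -5*(1358 - 43) = -5*1315 = -6575)
1/(a(-307, (9 + 2)²) + W) = 1/(0 - 6575) = 1/(-6575) = -1/6575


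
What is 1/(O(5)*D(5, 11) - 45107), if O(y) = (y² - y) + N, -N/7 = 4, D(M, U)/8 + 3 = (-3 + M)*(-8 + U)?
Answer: -1/45299 ≈ -2.2076e-5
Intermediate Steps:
D(M, U) = -24 + 8*(-8 + U)*(-3 + M) (D(M, U) = -24 + 8*((-3 + M)*(-8 + U)) = -24 + 8*((-8 + U)*(-3 + M)) = -24 + 8*(-8 + U)*(-3 + M))
N = -28 (N = -7*4 = -28)
O(y) = -28 + y² - y (O(y) = (y² - y) - 28 = -28 + y² - y)
1/(O(5)*D(5, 11) - 45107) = 1/((-28 + 5² - 1*5)*(168 - 64*5 - 24*11 + 8*5*11) - 45107) = 1/((-28 + 25 - 5)*(168 - 320 - 264 + 440) - 45107) = 1/(-8*24 - 45107) = 1/(-192 - 45107) = 1/(-45299) = -1/45299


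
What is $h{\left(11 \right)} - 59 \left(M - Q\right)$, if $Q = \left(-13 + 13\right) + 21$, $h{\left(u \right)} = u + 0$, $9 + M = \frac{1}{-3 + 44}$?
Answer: $\frac{72962}{41} \approx 1779.6$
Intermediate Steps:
$M = - \frac{368}{41}$ ($M = -9 + \frac{1}{-3 + 44} = -9 + \frac{1}{41} = - \frac{368}{41} \approx -8.9756$)
$h{\left(u \right)} = u$
$Q = 21$ ($Q = 0 + 21 = 21$)
$h{\left(11 \right)} - 59 \left(M - Q\right) = 11 - 59 \left(- \frac{368}{41} - 21\right) = 11 - - \frac{72511}{41} = 11 + \frac{72511}{41} = \frac{72962}{41}$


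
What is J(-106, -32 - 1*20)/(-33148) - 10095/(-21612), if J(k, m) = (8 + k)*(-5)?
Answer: 27003265/59699548 ≈ 0.45232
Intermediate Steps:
J(k, m) = -40 - 5*k
J(-106, -32 - 1*20)/(-33148) - 10095/(-21612) = (-40 - 5*(-106))/(-33148) - 10095/(-21612) = (-40 + 530)*(-1/33148) - 10095*(-1/21612) = 490*(-1/33148) + 3365/7204 = -245/16574 + 3365/7204 = 27003265/59699548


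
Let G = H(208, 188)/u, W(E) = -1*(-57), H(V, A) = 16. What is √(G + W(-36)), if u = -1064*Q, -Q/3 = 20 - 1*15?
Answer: √226865415/1995 ≈ 7.5499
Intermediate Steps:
Q = -15 (Q = -3*(20 - 1*15) = -3*(20 - 15) = -3*5 = -15)
u = 15960 (u = -1064*(-15) = 15960)
W(E) = 57
G = 2/1995 (G = 16/15960 = 16*(1/15960) = 2/1995 ≈ 0.0010025)
√(G + W(-36)) = √(2/1995 + 57) = √(113717/1995) = √226865415/1995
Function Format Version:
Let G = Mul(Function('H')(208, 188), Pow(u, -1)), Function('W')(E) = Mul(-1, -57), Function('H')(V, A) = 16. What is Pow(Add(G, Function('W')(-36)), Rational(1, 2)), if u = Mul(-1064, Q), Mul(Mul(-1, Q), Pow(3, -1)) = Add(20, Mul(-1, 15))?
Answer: Mul(Rational(1, 1995), Pow(226865415, Rational(1, 2))) ≈ 7.5499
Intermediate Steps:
Q = -15 (Q = Mul(-3, Add(20, Mul(-1, 15))) = Mul(-3, Add(20, -15)) = Mul(-3, 5) = -15)
u = 15960 (u = Mul(-1064, -15) = 15960)
Function('W')(E) = 57
G = Rational(2, 1995) (G = Mul(16, Pow(15960, -1)) = Mul(16, Rational(1, 15960)) = Rational(2, 1995) ≈ 0.0010025)
Pow(Add(G, Function('W')(-36)), Rational(1, 2)) = Pow(Add(Rational(2, 1995), 57), Rational(1, 2)) = Pow(Rational(113717, 1995), Rational(1, 2)) = Mul(Rational(1, 1995), Pow(226865415, Rational(1, 2)))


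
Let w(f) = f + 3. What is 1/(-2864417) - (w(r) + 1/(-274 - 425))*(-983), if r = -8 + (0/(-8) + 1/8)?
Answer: -76781920796651/16017819864 ≈ -4793.5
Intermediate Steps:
r = -63/8 (r = -8 + (0*(-⅛) + 1*(⅛)) = -8 + (0 + ⅛) = -8 + ⅛ = -63/8 ≈ -7.8750)
w(f) = 3 + f
1/(-2864417) - (w(r) + 1/(-274 - 425))*(-983) = 1/(-2864417) - ((3 - 63/8) + 1/(-274 - 425))*(-983) = -1/2864417 - (-39/8 + 1/(-699))*(-983) = -1/2864417 - (-39/8 - 1/699)*(-983) = -1/2864417 - (-27269)*(-983)/5592 = -1/2864417 - 1*26805427/5592 = -1/2864417 - 26805427/5592 = -76781920796651/16017819864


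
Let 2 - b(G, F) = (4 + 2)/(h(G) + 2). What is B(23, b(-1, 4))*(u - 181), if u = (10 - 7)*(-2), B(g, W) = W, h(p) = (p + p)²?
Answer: -187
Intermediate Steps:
h(p) = 4*p² (h(p) = (2*p)² = 4*p²)
b(G, F) = 2 - 6/(2 + 4*G²) (b(G, F) = 2 - (4 + 2)/(4*G² + 2) = 2 - 6/(2 + 4*G²))
u = -6 (u = 3*(-2) = -6)
B(23, b(-1, 4))*(u - 181) = ((-1 + 4*(-1)²)/(1 + 2*(-1)²))*(-6 - 181) = ((-1 + 4*1)/(1 + 2*1))*(-187) = ((-1 + 4)/(1 + 2))*(-187) = (3/3)*(-187) = ((⅓)*3)*(-187) = 1*(-187) = -187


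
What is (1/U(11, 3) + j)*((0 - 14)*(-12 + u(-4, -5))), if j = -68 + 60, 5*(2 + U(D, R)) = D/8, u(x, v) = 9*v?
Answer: -157472/23 ≈ -6846.6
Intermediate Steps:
U(D, R) = -2 + D/40 (U(D, R) = -2 + (D/8)/5 = -2 + D/40)
j = -8
(1/U(11, 3) + j)*((0 - 14)*(-12 + u(-4, -5))) = (1/(-2 + (1/40)*11) - 8)*((0 - 14)*(-12 + 9*(-5))) = (1/(-2 + 11/40) - 8)*(-14*(-12 - 45)) = (1/(-69/40) - 8)*(-14*(-57)) = (-40/69 - 8)*798 = -592/69*798 = -157472/23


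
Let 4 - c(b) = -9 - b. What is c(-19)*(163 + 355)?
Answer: -3108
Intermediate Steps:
c(b) = 13 + b (c(b) = 4 - (-9 - b) = 4 + (9 + b) = 13 + b)
c(-19)*(163 + 355) = (13 - 19)*(163 + 355) = -6*518 = -3108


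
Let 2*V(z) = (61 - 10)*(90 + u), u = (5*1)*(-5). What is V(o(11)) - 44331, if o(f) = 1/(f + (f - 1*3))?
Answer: -85347/2 ≈ -42674.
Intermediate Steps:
u = -25 (u = 5*(-5) = -25)
o(f) = 1/(-3 + 2*f) (o(f) = 1/(f + (f - 3)) = 1/(f + (-3 + f)) = 1/(-3 + 2*f))
V(z) = 3315/2 (V(z) = ((61 - 10)*(90 - 25))/2 = (51*65)/2 = (½)*3315 = 3315/2)
V(o(11)) - 44331 = 3315/2 - 44331 = -85347/2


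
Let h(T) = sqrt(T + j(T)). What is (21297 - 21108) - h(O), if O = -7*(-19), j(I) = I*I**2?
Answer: 189 - sqrt(2352770) ≈ -1344.9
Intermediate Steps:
j(I) = I**3
O = 133
h(T) = sqrt(T + T**3)
(21297 - 21108) - h(O) = (21297 - 21108) - sqrt(133 + 133**3) = 189 - sqrt(133 + 2352637) = 189 - sqrt(2352770)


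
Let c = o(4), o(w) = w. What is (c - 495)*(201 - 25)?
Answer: -86416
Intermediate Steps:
c = 4
(c - 495)*(201 - 25) = (4 - 495)*(201 - 25) = -491*176 = -86416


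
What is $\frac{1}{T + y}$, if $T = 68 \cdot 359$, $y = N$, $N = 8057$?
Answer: $\frac{1}{32469} \approx 3.0799 \cdot 10^{-5}$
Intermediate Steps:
$y = 8057$
$T = 24412$
$\frac{1}{T + y} = \frac{1}{24412 + 8057} = \frac{1}{32469}$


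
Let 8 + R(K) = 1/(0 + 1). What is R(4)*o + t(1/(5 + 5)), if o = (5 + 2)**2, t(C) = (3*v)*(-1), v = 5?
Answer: -358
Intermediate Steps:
R(K) = -7 (R(K) = -8 + 1/(0 + 1) = -8 + 1/1 = -8 + 1 = -7)
t(C) = -15 (t(C) = (3*5)*(-1) = 15*(-1) = -15)
o = 49 (o = 7**2 = 49)
R(4)*o + t(1/(5 + 5)) = -7*49 - 15 = -343 - 15 = -358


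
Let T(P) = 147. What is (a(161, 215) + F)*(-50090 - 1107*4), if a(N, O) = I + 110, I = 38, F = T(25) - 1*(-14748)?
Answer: -820114274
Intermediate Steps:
F = 14895 (F = 147 - 1*(-14748) = 147 + 14748 = 14895)
a(N, O) = 148 (a(N, O) = 38 + 110 = 148)
(a(161, 215) + F)*(-50090 - 1107*4) = (148 + 14895)*(-50090 - 1107*4) = 15043*(-50090 - 4428) = 15043*(-54518) = -820114274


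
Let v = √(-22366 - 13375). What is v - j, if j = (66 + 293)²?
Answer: -128881 + I*√35741 ≈ -1.2888e+5 + 189.05*I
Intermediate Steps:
v = I*√35741 (v = √(-35741) = I*√35741 ≈ 189.05*I)
j = 128881 (j = 359² = 128881)
v - j = I*√35741 - 1*128881 = I*√35741 - 128881 = -128881 + I*√35741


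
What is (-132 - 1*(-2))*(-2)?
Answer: 260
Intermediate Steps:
(-132 - 1*(-2))*(-2) = (-132 + 2)*(-2) = -130*(-2) = 260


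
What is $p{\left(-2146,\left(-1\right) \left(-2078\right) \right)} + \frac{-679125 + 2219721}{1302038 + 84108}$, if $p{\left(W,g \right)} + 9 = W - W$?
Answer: $- \frac{5467359}{693073} \approx -7.8886$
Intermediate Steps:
$p{\left(W,g \right)} = -9$ ($p{\left(W,g \right)} = -9 + \left(W - W\right) = -9 + 0 = -9$)
$p{\left(-2146,\left(-1\right) \left(-2078\right) \right)} + \frac{-679125 + 2219721}{1302038 + 84108} = -9 + \frac{-679125 + 2219721}{1302038 + 84108} = -9 + \frac{1540596}{1386146} = -9 + 1540596 \cdot \frac{1}{1386146} = -9 + \frac{770298}{693073} = - \frac{5467359}{693073}$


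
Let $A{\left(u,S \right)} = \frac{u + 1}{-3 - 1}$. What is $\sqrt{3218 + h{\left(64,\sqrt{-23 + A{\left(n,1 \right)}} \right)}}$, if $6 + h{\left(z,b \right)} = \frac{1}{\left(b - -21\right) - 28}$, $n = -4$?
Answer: $\sqrt{2} \sqrt{\frac{22483 - 1606 i \sqrt{89}}{14 - i \sqrt{89}}} \approx 56.674 - 0.00058408 i$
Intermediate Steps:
$A{\left(u,S \right)} = - \frac{1}{4} - \frac{u}{4}$ ($A{\left(u,S \right)} = \frac{1 + u}{-4} = \left(1 + u\right) \left(- \frac{1}{4}\right) = - \frac{1}{4} - \frac{u}{4}$)
$h{\left(z,b \right)} = -6 + \frac{1}{-7 + b}$ ($h{\left(z,b \right)} = -6 + \frac{1}{\left(b - -21\right) - 28} = -6 + \frac{1}{\left(b + 21\right) - 28} = -6 + \frac{1}{\left(21 + b\right) - 28} = -6 + \frac{1}{-7 + b}$)
$\sqrt{3218 + h{\left(64,\sqrt{-23 + A{\left(n,1 \right)}} \right)}} = \sqrt{3218 + \frac{43 - 6 \sqrt{-23 - - \frac{3}{4}}}{-7 + \sqrt{-23 - - \frac{3}{4}}}} = \sqrt{3218 + \frac{43 - 6 \sqrt{-23 + \left(- \frac{1}{4} + 1\right)}}{-7 + \sqrt{-23 + \left(- \frac{1}{4} + 1\right)}}} = \sqrt{3218 + \frac{43 - 6 \sqrt{-23 + \frac{3}{4}}}{-7 + \sqrt{-23 + \frac{3}{4}}}} = \sqrt{3218 + \frac{43 - 6 \sqrt{- \frac{89}{4}}}{-7 + \sqrt{- \frac{89}{4}}}} = \sqrt{3218 + \frac{43 - 6 \frac{i \sqrt{89}}{2}}{-7 + \frac{i \sqrt{89}}{2}}} = \sqrt{3218 + \frac{43 - 3 i \sqrt{89}}{-7 + \frac{i \sqrt{89}}{2}}}$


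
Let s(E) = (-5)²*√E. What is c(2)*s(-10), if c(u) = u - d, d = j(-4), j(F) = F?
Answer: 150*I*√10 ≈ 474.34*I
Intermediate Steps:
d = -4
c(u) = 4 + u (c(u) = u - 1*(-4) = u + 4 = 4 + u)
s(E) = 25*√E
c(2)*s(-10) = (4 + 2)*(25*√(-10)) = 6*(25*(I*√10)) = 6*(25*I*√10) = 150*I*√10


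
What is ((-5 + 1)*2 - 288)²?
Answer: 87616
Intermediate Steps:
((-5 + 1)*2 - 288)² = (-4*2 - 288)² = (-8 - 288)² = (-296)² = 87616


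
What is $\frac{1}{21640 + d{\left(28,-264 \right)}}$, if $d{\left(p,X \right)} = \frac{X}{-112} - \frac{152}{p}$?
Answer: $\frac{14}{302917} \approx 4.6217 \cdot 10^{-5}$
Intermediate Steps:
$d{\left(p,X \right)} = - \frac{152}{p} - \frac{X}{112}$ ($d{\left(p,X \right)} = X \left(- \frac{1}{112}\right) - \frac{152}{p} = - \frac{X}{112} - \frac{152}{p} = - \frac{152}{p} - \frac{X}{112}$)
$\frac{1}{21640 + d{\left(28,-264 \right)}} = \frac{1}{21640 - \left(- \frac{33}{14} + \frac{152}{28}\right)} = \frac{1}{21640 + \left(\left(-152\right) \frac{1}{28} + \frac{33}{14}\right)} = \frac{1}{21640 + \left(- \frac{38}{7} + \frac{33}{14}\right)} = \frac{1}{21640 - \frac{43}{14}} = \frac{1}{\frac{302917}{14}} = \frac{14}{302917}$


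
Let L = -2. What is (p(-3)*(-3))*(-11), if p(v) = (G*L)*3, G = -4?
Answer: 792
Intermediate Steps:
p(v) = 24 (p(v) = -4*(-2)*3 = 8*3 = 24)
(p(-3)*(-3))*(-11) = (24*(-3))*(-11) = -72*(-11) = 792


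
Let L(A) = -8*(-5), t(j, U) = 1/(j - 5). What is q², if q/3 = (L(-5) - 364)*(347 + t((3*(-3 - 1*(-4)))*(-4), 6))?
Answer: 32865637916736/289 ≈ 1.1372e+11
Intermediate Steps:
t(j, U) = 1/(-5 + j)
L(A) = 40
q = -5732856/17 (q = 3*((40 - 364)*(347 + 1/(-5 + (3*(-3 - 1*(-4)))*(-4)))) = 3*(-324*(347 + 1/(-5 + (3*(-3 + 4))*(-4)))) = 3*(-324*(347 + 1/(-5 + (3*1)*(-4)))) = 3*(-324*(347 + 1/(-5 + 3*(-4)))) = 3*(-324*(347 + 1/(-5 - 12))) = 3*(-324*(347 + 1/(-17))) = 3*(-324*(347 - 1/17)) = 3*(-324*5898/17) = 3*(-1910952/17) = -5732856/17 ≈ -3.3723e+5)
q² = (-5732856/17)² = 32865637916736/289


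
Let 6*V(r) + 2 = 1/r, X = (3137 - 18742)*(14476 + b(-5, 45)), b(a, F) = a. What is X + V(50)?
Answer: -22581995533/100 ≈ -2.2582e+8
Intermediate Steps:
X = -225819955 (X = (3137 - 18742)*(14476 - 5) = -15605*14471 = -225819955)
V(r) = -1/3 + 1/(6*r)
X + V(50) = -225819955 + (1/6)*(1 - 2*50)/50 = -225819955 + (1/6)*(1/50)*(1 - 100) = -225819955 + (1/6)*(1/50)*(-99) = -225819955 - 33/100 = -22581995533/100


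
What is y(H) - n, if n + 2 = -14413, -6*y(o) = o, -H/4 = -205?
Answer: 42835/3 ≈ 14278.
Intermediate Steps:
H = 820 (H = -4*(-205) = 820)
y(o) = -o/6
n = -14415 (n = -2 - 14413 = -14415)
y(H) - n = -1/6*820 - 1*(-14415) = -410/3 + 14415 = 42835/3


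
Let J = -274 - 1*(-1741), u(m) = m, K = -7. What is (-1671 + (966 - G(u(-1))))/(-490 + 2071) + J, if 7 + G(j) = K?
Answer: 2318636/1581 ≈ 1466.6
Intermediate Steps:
G(j) = -14 (G(j) = -7 - 7 = -14)
J = 1467 (J = -274 + 1741 = 1467)
(-1671 + (966 - G(u(-1))))/(-490 + 2071) + J = (-1671 + (966 - 1*(-14)))/(-490 + 2071) + 1467 = (-1671 + (966 + 14))/1581 + 1467 = (-1671 + 980)*(1/1581) + 1467 = -691*1/1581 + 1467 = -691/1581 + 1467 = 2318636/1581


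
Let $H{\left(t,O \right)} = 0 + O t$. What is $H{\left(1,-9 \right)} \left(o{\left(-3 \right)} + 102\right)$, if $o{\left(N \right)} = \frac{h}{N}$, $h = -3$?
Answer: $-927$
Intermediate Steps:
$o{\left(N \right)} = - \frac{3}{N}$
$H{\left(t,O \right)} = O t$
$H{\left(1,-9 \right)} \left(o{\left(-3 \right)} + 102\right) = \left(-9\right) 1 \left(- \frac{3}{-3} + 102\right) = - 9 \left(\left(-3\right) \left(- \frac{1}{3}\right) + 102\right) = - 9 \left(1 + 102\right) = \left(-9\right) 103 = -927$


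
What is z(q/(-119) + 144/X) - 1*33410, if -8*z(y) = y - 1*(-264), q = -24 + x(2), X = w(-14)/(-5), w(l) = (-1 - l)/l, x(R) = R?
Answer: -207545187/6188 ≈ -33540.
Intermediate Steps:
w(l) = (-1 - l)/l
X = 13/70 (X = ((-1 - 1*(-14))/(-14))/(-5) = -(-1 + 14)/14*(-⅕) = -1/14*13*(-⅕) = -13/14*(-⅕) = 13/70 ≈ 0.18571)
q = -22 (q = -24 + 2 = -22)
z(y) = -33 - y/8 (z(y) = -(y - 1*(-264))/8 = -(y + 264)/8 = -(264 + y)/8 = -33 - y/8)
z(q/(-119) + 144/X) - 1*33410 = (-33 - (-22/(-119) + 144/(13/70))/8) - 1*33410 = (-33 - (-22*(-1/119) + 144*(70/13))/8) - 33410 = (-33 - (22/119 + 10080/13)/8) - 33410 = (-33 - ⅛*1199806/1547) - 33410 = (-33 - 599903/6188) - 33410 = -804107/6188 - 33410 = -207545187/6188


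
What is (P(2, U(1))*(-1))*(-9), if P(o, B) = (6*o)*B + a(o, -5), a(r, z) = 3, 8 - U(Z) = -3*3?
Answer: 1863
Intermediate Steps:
U(Z) = 17 (U(Z) = 8 - (-3)*3 = 8 - 1*(-9) = 8 + 9 = 17)
P(o, B) = 3 + 6*B*o (P(o, B) = (6*o)*B + 3 = 6*B*o + 3 = 3 + 6*B*o)
(P(2, U(1))*(-1))*(-9) = ((3 + 6*17*2)*(-1))*(-9) = ((3 + 204)*(-1))*(-9) = (207*(-1))*(-9) = -207*(-9) = 1863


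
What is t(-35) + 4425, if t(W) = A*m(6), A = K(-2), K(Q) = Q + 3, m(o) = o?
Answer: 4431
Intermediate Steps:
K(Q) = 3 + Q
A = 1 (A = 3 - 2 = 1)
t(W) = 6 (t(W) = 1*6 = 6)
t(-35) + 4425 = 6 + 4425 = 4431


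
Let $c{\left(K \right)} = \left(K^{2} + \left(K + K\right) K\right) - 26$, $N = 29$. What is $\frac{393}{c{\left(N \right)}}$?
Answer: $\frac{393}{2497} \approx 0.15739$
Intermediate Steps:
$c{\left(K \right)} = -26 + 3 K^{2}$ ($c{\left(K \right)} = \left(K^{2} + 2 K K\right) - 26 = \left(K^{2} + 2 K^{2}\right) - 26 = 3 K^{2} - 26 = -26 + 3 K^{2}$)
$\frac{393}{c{\left(N \right)}} = \frac{393}{-26 + 3 \cdot 29^{2}} = \frac{393}{-26 + 3 \cdot 841} = \frac{393}{-26 + 2523} = \frac{393}{2497}$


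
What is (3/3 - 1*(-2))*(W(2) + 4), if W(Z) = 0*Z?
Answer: 12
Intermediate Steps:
W(Z) = 0
(3/3 - 1*(-2))*(W(2) + 4) = (3/3 - 1*(-2))*(0 + 4) = (3*(1/3) + 2)*4 = (1 + 2)*4 = 3*4 = 12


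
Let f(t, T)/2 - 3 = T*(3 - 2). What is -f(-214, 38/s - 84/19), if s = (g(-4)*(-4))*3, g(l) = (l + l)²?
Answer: 10729/3648 ≈ 2.9411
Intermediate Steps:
g(l) = 4*l² (g(l) = (2*l)² = 4*l²)
s = -768 (s = ((4*(-4)²)*(-4))*3 = ((4*16)*(-4))*3 = (64*(-4))*3 = -256*3 = -768)
f(t, T) = 6 + 2*T (f(t, T) = 6 + 2*(T*(3 - 2)) = 6 + 2*(T*1) = 6 + 2*T)
-f(-214, 38/s - 84/19) = -(6 + 2*(38/(-768) - 84/19)) = -(6 + 2*(38*(-1/768) - 84*1/19)) = -(6 + 2*(-19/384 - 84/19)) = -(6 + 2*(-32617/7296)) = -(6 - 32617/3648) = -1*(-10729/3648) = 10729/3648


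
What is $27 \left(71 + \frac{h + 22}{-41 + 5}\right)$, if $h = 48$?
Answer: $\frac{3729}{2} \approx 1864.5$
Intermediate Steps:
$27 \left(71 + \frac{h + 22}{-41 + 5}\right) = 27 \left(71 + \frac{48 + 22}{-41 + 5}\right) = 27 \left(71 + \frac{70}{-36}\right) = 27 \left(71 + 70 \left(- \frac{1}{36}\right)\right) = 27 \left(71 - \frac{35}{18}\right) = 27 \cdot \frac{1243}{18} = \frac{3729}{2}$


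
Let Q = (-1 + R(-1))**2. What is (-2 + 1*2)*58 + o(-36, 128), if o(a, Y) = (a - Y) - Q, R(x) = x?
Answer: -168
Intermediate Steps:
Q = 4 (Q = (-1 - 1)**2 = (-2)**2 = 4)
o(a, Y) = -4 + a - Y (o(a, Y) = (a - Y) - 1*4 = (a - Y) - 4 = -4 + a - Y)
(-2 + 1*2)*58 + o(-36, 128) = (-2 + 1*2)*58 + (-4 - 36 - 1*128) = (-2 + 2)*58 + (-4 - 36 - 128) = 0*58 - 168 = 0 - 168 = -168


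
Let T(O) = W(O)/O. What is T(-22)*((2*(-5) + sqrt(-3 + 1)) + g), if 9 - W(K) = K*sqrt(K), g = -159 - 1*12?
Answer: (9 + 22*I*sqrt(22))*(181 - I*sqrt(2))/22 ≈ 80.679 + 848.39*I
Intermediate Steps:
g = -171 (g = -159 - 12 = -171)
W(K) = 9 - K**(3/2) (W(K) = 9 - K*sqrt(K) = 9 - K**(3/2))
T(O) = (9 - O**(3/2))/O
T(-22)*((2*(-5) + sqrt(-3 + 1)) + g) = ((9 - (-22)**(3/2))/(-22))*((2*(-5) + sqrt(-3 + 1)) - 171) = (-(9 - (-22)*I*sqrt(22))/22)*((-10 + sqrt(-2)) - 171) = (-(9 + 22*I*sqrt(22))/22)*((-10 + I*sqrt(2)) - 171) = (-9/22 - I*sqrt(22))*(-181 + I*sqrt(2)) = (-181 + I*sqrt(2))*(-9/22 - I*sqrt(22))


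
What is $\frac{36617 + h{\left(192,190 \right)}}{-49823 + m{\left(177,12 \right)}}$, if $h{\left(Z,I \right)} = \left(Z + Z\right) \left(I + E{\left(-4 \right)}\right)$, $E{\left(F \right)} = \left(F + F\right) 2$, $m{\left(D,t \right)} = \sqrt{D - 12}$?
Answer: $- \frac{5153342359}{2482331164} - \frac{103433 \sqrt{165}}{2482331164} \approx -2.0765$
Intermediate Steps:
$m{\left(D,t \right)} = \sqrt{-12 + D}$
$E{\left(F \right)} = 4 F$ ($E{\left(F \right)} = 2 F 2 = 4 F$)
$h{\left(Z,I \right)} = 2 Z \left(-16 + I\right)$ ($h{\left(Z,I \right)} = \left(Z + Z\right) \left(I + 4 \left(-4\right)\right) = 2 Z \left(I - 16\right) = 2 Z \left(-16 + I\right)$)
$\frac{36617 + h{\left(192,190 \right)}}{-49823 + m{\left(177,12 \right)}} = \frac{36617 + 2 \cdot 192 \left(-16 + 190\right)}{-49823 + \sqrt{-12 + 177}} = \frac{36617 + 2 \cdot 192 \cdot 174}{-49823 + \sqrt{165}} = \frac{36617 + 66816}{-49823 + \sqrt{165}} = \frac{103433}{-49823 + \sqrt{165}}$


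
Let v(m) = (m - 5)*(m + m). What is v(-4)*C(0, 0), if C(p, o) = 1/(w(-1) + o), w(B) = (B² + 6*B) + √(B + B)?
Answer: -40/3 - 8*I*√2/3 ≈ -13.333 - 3.7712*I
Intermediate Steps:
w(B) = B² + 6*B + √2*√B (w(B) = (B² + 6*B) + √(2*B) = (B² + 6*B) + √2*√B = B² + 6*B + √2*√B)
C(p, o) = 1/(-5 + o + I*√2) (C(p, o) = 1/(((-1)² + 6*(-1) + √2*√(-1)) + o) = 1/((1 - 6 + √2*I) + o) = 1/((1 - 6 + I*√2) + o) = 1/((-5 + I*√2) + o) = 1/(-5 + o + I*√2))
v(m) = 2*m*(-5 + m) (v(m) = (-5 + m)*(2*m) = 2*m*(-5 + m))
v(-4)*C(0, 0) = (2*(-4)*(-5 - 4))/(-5 + 0 + I*√2) = (2*(-4)*(-9))/(-5 + I*√2) = 72/(-5 + I*√2)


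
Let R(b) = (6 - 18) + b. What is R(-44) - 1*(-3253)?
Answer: 3197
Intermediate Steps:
R(b) = -12 + b
R(-44) - 1*(-3253) = (-12 - 44) - 1*(-3253) = -56 + 3253 = 3197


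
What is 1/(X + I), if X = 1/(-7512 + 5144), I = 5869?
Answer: 2368/13897791 ≈ 0.00017039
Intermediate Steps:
X = -1/2368 (X = 1/(-2368) = -1/2368 ≈ -0.00042230)
1/(X + I) = 1/(-1/2368 + 5869) = 1/(13897791/2368) = 2368/13897791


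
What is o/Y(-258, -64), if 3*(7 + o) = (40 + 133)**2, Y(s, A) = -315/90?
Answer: -59816/21 ≈ -2848.4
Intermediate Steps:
Y(s, A) = -7/2 (Y(s, A) = -315*1/90 = -7/2)
o = 29908/3 (o = -7 + (40 + 133)**2/3 = -7 + (1/3)*173**2 = -7 + (1/3)*29929 = -7 + 29929/3 = 29908/3 ≈ 9969.3)
o/Y(-258, -64) = 29908/(3*(-7/2)) = (29908/3)*(-2/7) = -59816/21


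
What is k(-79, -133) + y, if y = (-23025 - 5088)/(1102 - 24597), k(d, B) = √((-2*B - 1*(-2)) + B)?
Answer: 28113/23495 + 3*√15 ≈ 12.816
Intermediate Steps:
k(d, B) = √(2 - B) (k(d, B) = √((-2*B + 2) + B) = √((2 - 2*B) + B) = √(2 - B))
y = 28113/23495 (y = -28113/(-23495) = -28113*(-1/23495) = 28113/23495 ≈ 1.1966)
k(-79, -133) + y = √(2 - 1*(-133)) + 28113/23495 = √(2 + 133) + 28113/23495 = √135 + 28113/23495 = 3*√15 + 28113/23495 = 28113/23495 + 3*√15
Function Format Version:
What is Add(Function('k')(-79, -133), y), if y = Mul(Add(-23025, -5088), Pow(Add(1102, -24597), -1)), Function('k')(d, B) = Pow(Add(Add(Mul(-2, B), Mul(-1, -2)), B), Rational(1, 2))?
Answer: Add(Rational(28113, 23495), Mul(3, Pow(15, Rational(1, 2)))) ≈ 12.816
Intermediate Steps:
Function('k')(d, B) = Pow(Add(2, Mul(-1, B)), Rational(1, 2)) (Function('k')(d, B) = Pow(Add(Add(Mul(-2, B), 2), B), Rational(1, 2)) = Pow(Add(Add(2, Mul(-2, B)), B), Rational(1, 2)) = Pow(Add(2, Mul(-1, B)), Rational(1, 2)))
y = Rational(28113, 23495) (y = Mul(-28113, Pow(-23495, -1)) = Mul(-28113, Rational(-1, 23495)) = Rational(28113, 23495) ≈ 1.1966)
Add(Function('k')(-79, -133), y) = Add(Pow(Add(2, Mul(-1, -133)), Rational(1, 2)), Rational(28113, 23495)) = Add(Pow(Add(2, 133), Rational(1, 2)), Rational(28113, 23495)) = Add(Pow(135, Rational(1, 2)), Rational(28113, 23495)) = Add(Mul(3, Pow(15, Rational(1, 2))), Rational(28113, 23495)) = Add(Rational(28113, 23495), Mul(3, Pow(15, Rational(1, 2))))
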